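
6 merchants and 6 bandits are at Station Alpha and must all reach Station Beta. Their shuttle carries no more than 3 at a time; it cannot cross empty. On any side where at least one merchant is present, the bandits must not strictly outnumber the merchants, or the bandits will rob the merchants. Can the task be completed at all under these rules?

No

Following every safe sequence of crossings from the start, the most of the 12 that can be at Station Beta as the shuttle arrives there on crossings 1, 3, 5 is 3, 5, 6 respectively; the best ever achieved is 6 of 12.
From crossing 7 on, no configuration arises that was not already reachable earlier: only 17 distinct safe configurations (who is on which side, and where the shuttle is) can ever be reached, none of them has everyone across, and every continuation just revisits them. They are: 0 merchants + 0 bandits across (shuttle back at the start); 0 merchants + 1 bandit across (shuttle there); 0 merchants + 1 bandit across (shuttle back at the start); 0 merchants + 2 bandits across (shuttle there); 0 merchants + 2 bandits across (shuttle back at the start); 0 merchants + 3 bandits across (shuttle there); 0 merchants + 3 bandits across (shuttle back at the start); 0 merchants + 4 bandits across (shuttle there); 0 merchants + 4 bandits across (shuttle back at the start); 0 merchants + 5 bandits across (shuttle there); 0 merchants + 5 bandits across (shuttle back at the start); 0 merchants + 6 bandits across (shuttle there); 1 merchant + 1 bandit across (shuttle there); 1 merchant + 1 bandit across (shuttle back at the start); 2 merchants + 2 bandits across (shuttle there); 2 merchants + 2 bandits across (shuttle back at the start); 3 merchants + 3 bandits across (shuttle there). So no valid plan exists.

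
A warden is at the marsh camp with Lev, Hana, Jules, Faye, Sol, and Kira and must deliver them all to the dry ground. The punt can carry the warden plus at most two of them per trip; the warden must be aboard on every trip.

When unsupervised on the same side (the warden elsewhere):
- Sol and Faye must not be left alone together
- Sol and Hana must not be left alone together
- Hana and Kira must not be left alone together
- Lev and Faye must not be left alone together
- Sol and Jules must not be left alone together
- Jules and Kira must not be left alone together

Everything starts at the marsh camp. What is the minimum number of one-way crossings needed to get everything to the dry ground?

Whatever the first load, the items left behind include a forbidden pair without the warden. No opening move is safe, so no plan exists.

impossible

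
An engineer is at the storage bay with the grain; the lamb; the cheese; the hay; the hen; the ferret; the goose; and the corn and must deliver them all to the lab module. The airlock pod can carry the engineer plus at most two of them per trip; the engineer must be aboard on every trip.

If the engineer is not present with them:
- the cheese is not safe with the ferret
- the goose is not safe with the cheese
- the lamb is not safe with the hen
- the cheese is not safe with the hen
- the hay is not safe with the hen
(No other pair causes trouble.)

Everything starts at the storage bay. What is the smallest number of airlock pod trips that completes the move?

Counting alone: the engineer can take at most 2 across per trip to the lab module, so moving all 8 needs at least 4 loaded trips out, with a return between consecutive ones — at least 7 crossings.
The safety rule pushes this higher. Following every safe sequence of crossings, the most of the 8 that can be at the lab module as the airlock pod arrives there on crossing 7 is 7 — never all 8.
So no plan with fewer than 9 crossings exists, and this one achieves 9:
1. Engineer goes to the lab module with the cheese and the hen.
2. Engineer goes back to the storage bay with the cheese.
3. Engineer goes to the lab module with the ferret and the goose.
4. Engineer goes back to the storage bay alone.
5. Engineer goes to the lab module with the corn and the grain.
6. Engineer goes back to the storage bay alone.
7. Engineer goes to the lab module with the hay and the lamb.
8. Engineer goes back to the storage bay with the hen.
9. Engineer goes to the lab module with the cheese and the hen.

9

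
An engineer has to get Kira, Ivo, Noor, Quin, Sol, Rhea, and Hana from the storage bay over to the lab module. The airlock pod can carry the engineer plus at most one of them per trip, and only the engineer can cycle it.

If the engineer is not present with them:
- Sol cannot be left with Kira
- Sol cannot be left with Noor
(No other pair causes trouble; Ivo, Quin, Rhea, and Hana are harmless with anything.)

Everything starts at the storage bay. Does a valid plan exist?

Yes

1. Engineer goes to the lab module with Sol.
2. Engineer goes back to the storage bay alone.
3. Engineer goes to the lab module with Kira.
4. Engineer goes back to the storage bay with Sol.
5. Engineer goes to the lab module with Noor.
6. Engineer goes back to the storage bay alone.
7. Engineer goes to the lab module with Ivo.
8. Engineer goes back to the storage bay alone.
9. Engineer goes to the lab module with Quin.
10. Engineer goes back to the storage bay alone.
11. Engineer goes to the lab module with Rhea.
12. Engineer goes back to the storage bay alone.
13. Engineer goes to the lab module with Hana.
14. Engineer goes back to the storage bay alone.
15. Engineer goes to the lab module with Sol.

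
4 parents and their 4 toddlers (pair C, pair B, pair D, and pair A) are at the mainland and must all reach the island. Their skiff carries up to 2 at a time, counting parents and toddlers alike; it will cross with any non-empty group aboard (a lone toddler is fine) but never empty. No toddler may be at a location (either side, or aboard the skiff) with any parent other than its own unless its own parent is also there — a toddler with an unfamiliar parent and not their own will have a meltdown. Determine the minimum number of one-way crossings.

Following every safe sequence of crossings from the start, the most of the 8 that can be at the island as the skiff arrives there on crossings 1, 3, 5 is 2, 3, 4 respectively; the best ever achieved is 4 of 8.
From crossing 7 on, no configuration arises that was not already reachable earlier: only 44 distinct safe configurations (who is on which side, and where the skiff is) can ever be reached, none of them has everyone across, and every continuation just revisits them. So no valid plan exists.

impossible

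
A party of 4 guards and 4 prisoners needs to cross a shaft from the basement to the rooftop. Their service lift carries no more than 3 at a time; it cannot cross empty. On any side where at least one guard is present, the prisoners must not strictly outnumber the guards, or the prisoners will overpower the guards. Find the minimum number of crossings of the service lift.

Counting alone: each trip to the rooftop takes at most 3 across and each return brings at least 1 back, so after t trips out (and t−1 returns) at most 3t − (t−1) of the 8 are across; that first reaches 8 at t = 4, so at least 7 crossings are needed.
The safety rule pushes this higher. Following every safe sequence of crossings, the most of the 8 that can be at the rooftop as the service lift arrives there on crossing 7 is 7 — never all 8.
So no plan with fewer than 9 crossings exists, and this one achieves 9:
1. 2 prisoners → the rooftop.  (the basement: 4G 2P; the rooftop: 0G 2P)
2. 1 prisoner ← the basement.  (the basement: 4G 3P; the rooftop: 0G 1P)
3. 3 prisoners → the rooftop.  (the basement: 4G 0P; the rooftop: 0G 4P)
4. 1 prisoner ← the basement.  (the basement: 4G 1P; the rooftop: 0G 3P)
5. 3 guards → the rooftop.  (the basement: 1G 1P; the rooftop: 3G 3P)
6. 1 guard and 1 prisoner ← the basement.  (the basement: 2G 2P; the rooftop: 2G 2P)
7. 2 guards → the rooftop.  (the basement: 0G 2P; the rooftop: 4G 2P)
8. 1 prisoner ← the basement.  (the basement: 0G 3P; the rooftop: 4G 1P)
9. 3 prisoners → the rooftop.  (the basement: 0G 0P; the rooftop: 4G 4P)

9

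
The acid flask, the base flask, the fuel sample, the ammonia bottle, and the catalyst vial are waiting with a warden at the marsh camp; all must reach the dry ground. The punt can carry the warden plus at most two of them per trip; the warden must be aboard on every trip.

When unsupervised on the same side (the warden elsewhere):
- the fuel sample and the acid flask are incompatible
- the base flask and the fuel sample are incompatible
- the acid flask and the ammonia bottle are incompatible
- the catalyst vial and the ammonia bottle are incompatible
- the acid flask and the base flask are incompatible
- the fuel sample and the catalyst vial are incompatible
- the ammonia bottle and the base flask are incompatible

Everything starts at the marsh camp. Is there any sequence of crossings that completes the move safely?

Whatever the first load, the items left behind include a forbidden pair without the warden. No opening move is safe, so no plan exists.

No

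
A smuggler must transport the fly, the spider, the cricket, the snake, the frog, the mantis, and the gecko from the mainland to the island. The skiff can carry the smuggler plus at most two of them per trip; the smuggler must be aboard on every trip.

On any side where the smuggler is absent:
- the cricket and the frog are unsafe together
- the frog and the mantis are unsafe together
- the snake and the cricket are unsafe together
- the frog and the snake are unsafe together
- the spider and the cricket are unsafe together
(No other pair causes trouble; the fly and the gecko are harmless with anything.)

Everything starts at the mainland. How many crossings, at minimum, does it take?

Counting alone: the smuggler can take at most 2 across per trip to the island, so moving all 7 needs at least 4 loaded trips out, with a return between consecutive ones — at least 7 crossings.
The safety rule pushes this higher. Following every safe sequence of crossings, the most of the 7 that can be at the island as the skiff arrives there on crossings 7, 9 is 5, 6 respectively — never all 7.
So no plan with fewer than 11 crossings exists, and this one achieves 11:
1. Smuggler goes to the island with the cricket and the frog.  [the mainland: the fly, the gecko, the mantis, the snake, the spider | the island: the cricket, the frog]
2. Smuggler goes back to the mainland with the cricket.  [the mainland: the cricket, the fly, the gecko, the mantis, the snake, the spider | the island: the frog]
3. Smuggler goes to the island with the cricket and the fly.  [the mainland: the gecko, the mantis, the snake, the spider | the island: the cricket, the fly, the frog]
4. Smuggler goes back to the mainland with the cricket.  [the mainland: the cricket, the gecko, the mantis, the snake, the spider | the island: the fly, the frog]
5. Smuggler goes to the island with the cricket and the spider.  [the mainland: the gecko, the mantis, the snake | the island: the cricket, the fly, the frog, the spider]
6. Smuggler goes back to the mainland with the cricket.  [the mainland: the cricket, the gecko, the mantis, the snake | the island: the fly, the frog, the spider]
7. Smuggler goes to the island with the cricket and the gecko.  [the mainland: the mantis, the snake | the island: the cricket, the fly, the frog, the gecko, the spider]
8. Smuggler goes back to the mainland with the cricket.  [the mainland: the cricket, the mantis, the snake | the island: the fly, the frog, the gecko, the spider]
9. Smuggler goes to the island with the mantis and the snake.  [the mainland: the cricket | the island: the fly, the frog, the gecko, the mantis, the snake, the spider]
10. Smuggler goes back to the mainland with the frog.  [the mainland: the cricket, the frog | the island: the fly, the gecko, the mantis, the snake, the spider]
11. Smuggler goes to the island with the cricket and the frog.  [the mainland: — | the island: the cricket, the fly, the frog, the gecko, the mantis, the snake, the spider]

11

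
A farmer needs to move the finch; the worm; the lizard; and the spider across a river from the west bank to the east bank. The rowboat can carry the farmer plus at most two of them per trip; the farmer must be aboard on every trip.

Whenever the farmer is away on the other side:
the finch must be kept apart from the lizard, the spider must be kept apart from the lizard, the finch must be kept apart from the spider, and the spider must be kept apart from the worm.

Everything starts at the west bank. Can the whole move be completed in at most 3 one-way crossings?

Counting alone: the farmer can take at most 2 across per trip to the east bank, so moving all 4 needs at least 2 loaded trips out, with a return between consecutive ones — at least 3 crossings.
The safety rule pushes this higher. Following every safe sequence of crossings, the most of the 4 that can be at the east bank as the rowboat arrives there on crossing 3 is 3 — never all 4.
So the move cannot be finished within 3 crossings. (The shortest complete plan takes 5:)
1. Farmer goes to the east bank with the finch and the spider.
2. Farmer goes back to the west bank with the finch.
3. Farmer goes to the east bank with the finch and the worm.
4. Farmer goes back to the west bank with the spider.
5. Farmer goes to the east bank with the lizard and the spider.

No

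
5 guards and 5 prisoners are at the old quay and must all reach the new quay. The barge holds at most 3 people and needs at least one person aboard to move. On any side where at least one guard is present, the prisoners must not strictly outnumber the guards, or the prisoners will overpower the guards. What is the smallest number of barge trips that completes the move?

11

Counting alone: each trip to the new quay takes at most 3 across and each return brings at least 1 back, so after t trips out (and t−1 returns) at most 3t − (t−1) of the 10 are across; that first reaches 10 at t = 5, so at least 9 crossings are needed.
The safety rule pushes this higher. Following every safe sequence of crossings, the most of the 10 that can be at the new quay as the barge arrives there on crossing 9 is 9 — never all 10.
So no plan with fewer than 11 crossings exists, and this one achieves 11:
1. 2 prisoners → the new quay.  (the old quay: 5G 3P; the new quay: 0G 2P)
2. 1 prisoner ← the old quay.  (the old quay: 5G 4P; the new quay: 0G 1P)
3. 3 prisoners → the new quay.  (the old quay: 5G 1P; the new quay: 0G 4P)
4. 1 prisoner ← the old quay.  (the old quay: 5G 2P; the new quay: 0G 3P)
5. 3 guards → the new quay.  (the old quay: 2G 2P; the new quay: 3G 3P)
6. 1 guard and 1 prisoner ← the old quay.  (the old quay: 3G 3P; the new quay: 2G 2P)
7. 3 guards → the new quay.  (the old quay: 0G 3P; the new quay: 5G 2P)
8. 1 prisoner ← the old quay.  (the old quay: 0G 4P; the new quay: 5G 1P)
9. 2 prisoners → the new quay.  (the old quay: 0G 2P; the new quay: 5G 3P)
10. 1 prisoner ← the old quay.  (the old quay: 0G 3P; the new quay: 5G 2P)
11. 3 prisoners → the new quay.  (the old quay: 0G 0P; the new quay: 5G 5P)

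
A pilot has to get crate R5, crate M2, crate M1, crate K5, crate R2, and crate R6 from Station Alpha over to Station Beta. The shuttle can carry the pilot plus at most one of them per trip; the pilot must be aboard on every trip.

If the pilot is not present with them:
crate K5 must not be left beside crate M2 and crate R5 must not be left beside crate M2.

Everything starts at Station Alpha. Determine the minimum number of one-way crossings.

13

Counting alone: the pilot can take at most 1 across per trip to Station Beta, so moving all 6 needs at least 6 loaded trips out, with a return between consecutive ones — at least 11 crossings.
The safety rule pushes this higher. Following every safe sequence of crossings, the most of the 6 that can be at Station Beta as the shuttle arrives there on crossing 11 is 5 — never all 6.
So no plan with fewer than 13 crossings exists, and this one achieves 13:
1. Pilot goes to Station Beta with crate M2.  [Station Alpha: crate K5, crate M1, crate R2, crate R5, crate R6 | Station Beta: crate M2]
2. Pilot goes back to Station Alpha alone.  [Station Alpha: crate K5, crate M1, crate R2, crate R5, crate R6 | Station Beta: crate M2]
3. Pilot goes to Station Beta with crate R5.  [Station Alpha: crate K5, crate M1, crate R2, crate R6 | Station Beta: crate M2, crate R5]
4. Pilot goes back to Station Alpha with crate M2.  [Station Alpha: crate K5, crate M1, crate M2, crate R2, crate R6 | Station Beta: crate R5]
5. Pilot goes to Station Beta with crate K5.  [Station Alpha: crate M1, crate M2, crate R2, crate R6 | Station Beta: crate K5, crate R5]
6. Pilot goes back to Station Alpha alone.  [Station Alpha: crate M1, crate M2, crate R2, crate R6 | Station Beta: crate K5, crate R5]
7. Pilot goes to Station Beta with crate M1.  [Station Alpha: crate M2, crate R2, crate R6 | Station Beta: crate K5, crate M1, crate R5]
8. Pilot goes back to Station Alpha alone.  [Station Alpha: crate M2, crate R2, crate R6 | Station Beta: crate K5, crate M1, crate R5]
9. Pilot goes to Station Beta with crate R2.  [Station Alpha: crate M2, crate R6 | Station Beta: crate K5, crate M1, crate R2, crate R5]
10. Pilot goes back to Station Alpha alone.  [Station Alpha: crate M2, crate R6 | Station Beta: crate K5, crate M1, crate R2, crate R5]
11. Pilot goes to Station Beta with crate R6.  [Station Alpha: crate M2 | Station Beta: crate K5, crate M1, crate R2, crate R5, crate R6]
12. Pilot goes back to Station Alpha alone.  [Station Alpha: crate M2 | Station Beta: crate K5, crate M1, crate R2, crate R5, crate R6]
13. Pilot goes to Station Beta with crate M2.  [Station Alpha: — | Station Beta: crate K5, crate M1, crate M2, crate R2, crate R5, crate R6]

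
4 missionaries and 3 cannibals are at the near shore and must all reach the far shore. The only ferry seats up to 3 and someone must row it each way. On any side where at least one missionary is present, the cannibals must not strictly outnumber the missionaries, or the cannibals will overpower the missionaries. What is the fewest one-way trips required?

5

Counting alone: each trip to the far shore takes at most 3 across and each return brings at least 1 back, so after t trips out (and t−1 returns) at most 3t − (t−1) of the 7 are across; that first reaches 7 at t = 3, so at least 5 crossings are needed.
The plan below uses exactly 5 crossings, so it is optimal:
1. 3 cannibals → the far shore.  (the near shore: 4M 0C; the far shore: 0M 3C)
2. 1 cannibal ← the near shore.  (the near shore: 4M 1C; the far shore: 0M 2C)
3. 3 missionaries → the far shore.  (the near shore: 1M 1C; the far shore: 3M 2C)
4. 1 missionary ← the near shore.  (the near shore: 2M 1C; the far shore: 2M 2C)
5. 2 missionaries and 1 cannibal → the far shore.  (the near shore: 0M 0C; the far shore: 4M 3C)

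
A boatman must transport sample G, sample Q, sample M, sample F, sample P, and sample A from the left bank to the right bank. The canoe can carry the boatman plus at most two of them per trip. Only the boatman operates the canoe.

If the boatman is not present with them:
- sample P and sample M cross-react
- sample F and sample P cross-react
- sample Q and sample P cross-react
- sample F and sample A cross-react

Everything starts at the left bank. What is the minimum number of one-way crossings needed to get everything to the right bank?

Counting alone: the boatman can take at most 2 across per trip to the right bank, so moving all 6 needs at least 3 loaded trips out, with a return between consecutive ones — at least 5 crossings.
The safety rule pushes this higher. Following every safe sequence of crossings, the most of the 6 that can be at the right bank as the canoe arrives there on crossing 5 is 5 — never all 6.
So no plan with fewer than 7 crossings exists, and this one achieves 7:
1. Boatman goes to the right bank with sample F and sample P.  [the left bank: sample A, sample G, sample M, sample Q | the right bank: sample F, sample P]
2. Boatman goes back to the left bank with sample F.  [the left bank: sample A, sample F, sample G, sample M, sample Q | the right bank: sample P]
3. Boatman goes to the right bank with sample F and sample G.  [the left bank: sample A, sample M, sample Q | the right bank: sample F, sample G, sample P]
4. Boatman goes back to the left bank with sample P.  [the left bank: sample A, sample M, sample P, sample Q | the right bank: sample F, sample G]
5. Boatman goes to the right bank with sample M and sample Q.  [the left bank: sample A, sample P | the right bank: sample F, sample G, sample M, sample Q]
6. Boatman goes back to the left bank alone.  [the left bank: sample A, sample P | the right bank: sample F, sample G, sample M, sample Q]
7. Boatman goes to the right bank with sample A and sample P.  [the left bank: — | the right bank: sample A, sample F, sample G, sample M, sample P, sample Q]

7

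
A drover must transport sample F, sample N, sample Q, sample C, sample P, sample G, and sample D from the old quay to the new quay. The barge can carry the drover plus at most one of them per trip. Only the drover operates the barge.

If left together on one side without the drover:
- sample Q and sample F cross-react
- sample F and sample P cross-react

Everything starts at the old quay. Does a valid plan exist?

1. Drover goes to the new quay with sample F.  [the old quay: sample C, sample D, sample G, sample N, sample P, sample Q | the new quay: sample F]
2. Drover goes back to the old quay alone.  [the old quay: sample C, sample D, sample G, sample N, sample P, sample Q | the new quay: sample F]
3. Drover goes to the new quay with sample N.  [the old quay: sample C, sample D, sample G, sample P, sample Q | the new quay: sample F, sample N]
4. Drover goes back to the old quay alone.  [the old quay: sample C, sample D, sample G, sample P, sample Q | the new quay: sample F, sample N]
5. Drover goes to the new quay with sample Q.  [the old quay: sample C, sample D, sample G, sample P | the new quay: sample F, sample N, sample Q]
6. Drover goes back to the old quay with sample F.  [the old quay: sample C, sample D, sample F, sample G, sample P | the new quay: sample N, sample Q]
7. Drover goes to the new quay with sample P.  [the old quay: sample C, sample D, sample F, sample G | the new quay: sample N, sample P, sample Q]
8. Drover goes back to the old quay alone.  [the old quay: sample C, sample D, sample F, sample G | the new quay: sample N, sample P, sample Q]
9. Drover goes to the new quay with sample C.  [the old quay: sample D, sample F, sample G | the new quay: sample C, sample N, sample P, sample Q]
10. Drover goes back to the old quay alone.  [the old quay: sample D, sample F, sample G | the new quay: sample C, sample N, sample P, sample Q]
11. Drover goes to the new quay with sample G.  [the old quay: sample D, sample F | the new quay: sample C, sample G, sample N, sample P, sample Q]
12. Drover goes back to the old quay alone.  [the old quay: sample D, sample F | the new quay: sample C, sample G, sample N, sample P, sample Q]
13. Drover goes to the new quay with sample D.  [the old quay: sample F | the new quay: sample C, sample D, sample G, sample N, sample P, sample Q]
14. Drover goes back to the old quay alone.  [the old quay: sample F | the new quay: sample C, sample D, sample G, sample N, sample P, sample Q]
15. Drover goes to the new quay with sample F.  [the old quay: — | the new quay: sample C, sample D, sample F, sample G, sample N, sample P, sample Q]

Yes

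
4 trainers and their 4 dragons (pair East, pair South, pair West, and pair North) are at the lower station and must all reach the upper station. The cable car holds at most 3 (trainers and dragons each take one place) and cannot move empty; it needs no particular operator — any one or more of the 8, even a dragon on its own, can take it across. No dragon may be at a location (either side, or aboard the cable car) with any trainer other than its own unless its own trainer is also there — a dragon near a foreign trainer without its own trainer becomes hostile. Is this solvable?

1. dragon East and trainer East cross → the upper station.
2. trainer East crosses ← the lower station.
3. dragon South, trainer East, and trainer South cross → the upper station.
4. dragon East and trainer East cross ← the lower station.
5. trainer East, trainer North, and trainer West cross → the upper station.
6. dragon South crosses ← the lower station.
7. dragon East and dragon South cross → the upper station.
8. dragon East crosses ← the lower station.
9. dragon East, dragon North, and dragon West cross → the upper station.

Yes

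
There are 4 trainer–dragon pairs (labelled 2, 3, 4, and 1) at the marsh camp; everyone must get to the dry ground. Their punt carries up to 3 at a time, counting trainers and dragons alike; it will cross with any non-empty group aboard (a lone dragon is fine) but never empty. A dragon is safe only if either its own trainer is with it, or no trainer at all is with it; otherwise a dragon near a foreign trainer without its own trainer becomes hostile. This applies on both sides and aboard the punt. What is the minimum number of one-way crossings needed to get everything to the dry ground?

Counting alone: each trip to the dry ground takes at most 3 across and each return brings at least 1 back, so after t trips out (and t−1 returns) at most 3t − (t−1) of the 8 are across; that first reaches 8 at t = 4, so at least 7 crossings are needed.
The safety rule pushes this higher. Following every safe sequence of crossings, the most of the 8 that can be at the dry ground as the punt arrives there on crossing 7 is 7 — never all 8.
So no plan with fewer than 9 crossings exists, and this one achieves 9:
1. dragon 2 and trainer 2 cross → the dry ground.
2. trainer 2 crosses ← the marsh camp.
3. dragon 3, trainer 2, and trainer 3 cross → the dry ground.
4. dragon 2 and trainer 2 cross ← the marsh camp.
5. trainer 1, trainer 2, and trainer 4 cross → the dry ground.
6. dragon 3 crosses ← the marsh camp.
7. dragon 2 and dragon 3 cross → the dry ground.
8. dragon 2 crosses ← the marsh camp.
9. dragon 1, dragon 2, and dragon 4 cross → the dry ground.

9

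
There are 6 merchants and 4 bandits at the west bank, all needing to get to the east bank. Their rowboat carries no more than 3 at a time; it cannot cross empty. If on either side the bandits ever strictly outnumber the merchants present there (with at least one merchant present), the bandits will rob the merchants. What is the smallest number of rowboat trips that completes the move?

Counting alone: each trip to the east bank takes at most 3 across and each return brings at least 1 back, so after t trips out (and t−1 returns) at most 3t − (t−1) of the 10 are across; that first reaches 10 at t = 5, so at least 9 crossings are needed.
The plan below uses exactly 9 crossings, so it is optimal:
1. 2 bandits → the east bank.  (the west bank: 6M 2B; the east bank: 0M 2B)
2. 1 bandit ← the west bank.  (the west bank: 6M 3B; the east bank: 0M 1B)
3. 3 bandits → the east bank.  (the west bank: 6M 0B; the east bank: 0M 4B)
4. 1 bandit ← the west bank.  (the west bank: 6M 1B; the east bank: 0M 3B)
5. 3 merchants → the east bank.  (the west bank: 3M 1B; the east bank: 3M 3B)
6. 1 bandit ← the west bank.  (the west bank: 3M 2B; the east bank: 3M 2B)
7. 1 merchant and 2 bandits → the east bank.  (the west bank: 2M 0B; the east bank: 4M 4B)
8. 1 bandit ← the west bank.  (the west bank: 2M 1B; the east bank: 4M 3B)
9. 2 merchants and 1 bandit → the east bank.  (the west bank: 0M 0B; the east bank: 6M 4B)

9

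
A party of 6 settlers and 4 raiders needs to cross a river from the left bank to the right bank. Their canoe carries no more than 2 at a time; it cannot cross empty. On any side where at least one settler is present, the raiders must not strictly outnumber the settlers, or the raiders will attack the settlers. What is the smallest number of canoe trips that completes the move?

17

Counting alone: each trip to the right bank takes at most 2 across and each return brings at least 1 back, so after t trips out (and t−1 returns) at most 2t − (t−1) of the 10 are across; that first reaches 10 at t = 9, so at least 17 crossings are needed.
The plan below uses exactly 17 crossings, so it is optimal:
1. 2 raiders → the right bank.  (the left bank: 6S 2R; the right bank: 0S 2R)
2. 1 raider ← the left bank.  (the left bank: 6S 3R; the right bank: 0S 1R)
3. 2 raiders → the right bank.  (the left bank: 6S 1R; the right bank: 0S 3R)
4. 1 raider ← the left bank.  (the left bank: 6S 2R; the right bank: 0S 2R)
5. 2 settlers → the right bank.  (the left bank: 4S 2R; the right bank: 2S 2R)
6. 1 raider ← the left bank.  (the left bank: 4S 3R; the right bank: 2S 1R)
7. 1 settler and 1 raider → the right bank.  (the left bank: 3S 2R; the right bank: 3S 2R)
8. 1 raider ← the left bank.  (the left bank: 3S 3R; the right bank: 3S 1R)
9. 2 raiders → the right bank.  (the left bank: 3S 1R; the right bank: 3S 3R)
10. 1 raider ← the left bank.  (the left bank: 3S 2R; the right bank: 3S 2R)
11. 1 settler and 1 raider → the right bank.  (the left bank: 2S 1R; the right bank: 4S 3R)
12. 1 raider ← the left bank.  (the left bank: 2S 2R; the right bank: 4S 2R)
13. 2 raiders → the right bank.  (the left bank: 2S 0R; the right bank: 4S 4R)
14. 1 raider ← the left bank.  (the left bank: 2S 1R; the right bank: 4S 3R)
15. 1 settler and 1 raider → the right bank.  (the left bank: 1S 0R; the right bank: 5S 4R)
16. 1 raider ← the left bank.  (the left bank: 1S 1R; the right bank: 5S 3R)
17. 1 settler and 1 raider → the right bank.  (the left bank: 0S 0R; the right bank: 6S 4R)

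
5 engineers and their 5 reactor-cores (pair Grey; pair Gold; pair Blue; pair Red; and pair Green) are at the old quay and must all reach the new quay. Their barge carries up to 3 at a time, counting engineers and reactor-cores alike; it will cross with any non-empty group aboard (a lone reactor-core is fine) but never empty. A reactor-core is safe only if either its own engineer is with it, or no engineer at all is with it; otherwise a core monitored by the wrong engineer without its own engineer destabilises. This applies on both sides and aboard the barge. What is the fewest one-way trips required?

Counting alone: each trip to the new quay takes at most 3 across and each return brings at least 1 back, so after t trips out (and t−1 returns) at most 3t − (t−1) of the 10 are across; that first reaches 10 at t = 5, so at least 9 crossings are needed.
The safety rule pushes this higher. Following every safe sequence of crossings, the most of the 10 that can be at the new quay as the barge arrives there on crossing 9 is 9 — never all 10.
So no plan with fewer than 11 crossings exists, and this one achieves 11:
1. engineer Grey and reactor-core Grey cross → the new quay.
2. engineer Grey crosses ← the old quay.
3. reactor-core Blue, reactor-core Gold, and reactor-core Red cross → the new quay.
4. reactor-core Grey crosses ← the old quay.
5. engineer Blue, engineer Gold, and engineer Red cross → the new quay.
6. engineer Gold and reactor-core Gold cross ← the old quay.
7. engineer Gold, engineer Green, and engineer Grey cross → the new quay.
8. reactor-core Blue crosses ← the old quay.
9. reactor-core Gold and reactor-core Grey cross → the new quay.
10. reactor-core Grey crosses ← the old quay.
11. reactor-core Blue, reactor-core Green, and reactor-core Grey cross → the new quay.

11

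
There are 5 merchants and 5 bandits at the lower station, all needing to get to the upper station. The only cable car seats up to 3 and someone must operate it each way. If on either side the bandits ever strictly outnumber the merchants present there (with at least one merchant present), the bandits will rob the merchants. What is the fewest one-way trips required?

11

Counting alone: each trip to the upper station takes at most 3 across and each return brings at least 1 back, so after t trips out (and t−1 returns) at most 3t − (t−1) of the 10 are across; that first reaches 10 at t = 5, so at least 9 crossings are needed.
The safety rule pushes this higher. Following every safe sequence of crossings, the most of the 10 that can be at the upper station as the cable car arrives there on crossing 9 is 9 — never all 10.
So no plan with fewer than 11 crossings exists, and this one achieves 11:
1. 2 bandits → the upper station.  (the lower station: 5M 3B; the upper station: 0M 2B)
2. 1 bandit ← the lower station.  (the lower station: 5M 4B; the upper station: 0M 1B)
3. 3 bandits → the upper station.  (the lower station: 5M 1B; the upper station: 0M 4B)
4. 1 bandit ← the lower station.  (the lower station: 5M 2B; the upper station: 0M 3B)
5. 3 merchants → the upper station.  (the lower station: 2M 2B; the upper station: 3M 3B)
6. 1 merchant and 1 bandit ← the lower station.  (the lower station: 3M 3B; the upper station: 2M 2B)
7. 3 merchants → the upper station.  (the lower station: 0M 3B; the upper station: 5M 2B)
8. 1 bandit ← the lower station.  (the lower station: 0M 4B; the upper station: 5M 1B)
9. 2 bandits → the upper station.  (the lower station: 0M 2B; the upper station: 5M 3B)
10. 1 bandit ← the lower station.  (the lower station: 0M 3B; the upper station: 5M 2B)
11. 3 bandits → the upper station.  (the lower station: 0M 0B; the upper station: 5M 5B)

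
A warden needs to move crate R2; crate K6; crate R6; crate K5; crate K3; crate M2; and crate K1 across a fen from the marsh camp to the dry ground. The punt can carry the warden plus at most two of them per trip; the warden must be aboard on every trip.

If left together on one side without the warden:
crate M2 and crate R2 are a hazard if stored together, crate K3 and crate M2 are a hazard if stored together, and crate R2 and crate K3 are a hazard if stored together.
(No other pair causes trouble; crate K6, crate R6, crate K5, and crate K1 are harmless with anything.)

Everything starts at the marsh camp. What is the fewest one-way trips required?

Counting alone: the warden can take at most 2 across per trip to the dry ground, so moving all 7 needs at least 4 loaded trips out, with a return between consecutive ones — at least 7 crossings.
The safety rule pushes this higher. Following every safe sequence of crossings, the most of the 7 that can be at the dry ground as the punt arrives there on crossings 7, 9 is 5, 6 respectively — never all 7.
So no plan with fewer than 11 crossings exists, and this one achieves 11:
1. Warden goes to the dry ground with crate K3 and crate R2.  [the marsh camp: crate K1, crate K5, crate K6, crate M2, crate R6 | the dry ground: crate K3, crate R2]
2. Warden goes back to the marsh camp with crate R2.  [the marsh camp: crate K1, crate K5, crate K6, crate M2, crate R2, crate R6 | the dry ground: crate K3]
3. Warden goes to the dry ground with crate K6 and crate R2.  [the marsh camp: crate K1, crate K5, crate M2, crate R6 | the dry ground: crate K3, crate K6, crate R2]
4. Warden goes back to the marsh camp with crate R2.  [the marsh camp: crate K1, crate K5, crate M2, crate R2, crate R6 | the dry ground: crate K3, crate K6]
5. Warden goes to the dry ground with crate R2 and crate R6.  [the marsh camp: crate K1, crate K5, crate M2 | the dry ground: crate K3, crate K6, crate R2, crate R6]
6. Warden goes back to the marsh camp with crate R2.  [the marsh camp: crate K1, crate K5, crate M2, crate R2 | the dry ground: crate K3, crate K6, crate R6]
7. Warden goes to the dry ground with crate K5 and crate R2.  [the marsh camp: crate K1, crate M2 | the dry ground: crate K3, crate K5, crate K6, crate R2, crate R6]
8. Warden goes back to the marsh camp with crate R2.  [the marsh camp: crate K1, crate M2, crate R2 | the dry ground: crate K3, crate K5, crate K6, crate R6]
9. Warden goes to the dry ground with crate K1 and crate R2.  [the marsh camp: crate M2 | the dry ground: crate K1, crate K3, crate K5, crate K6, crate R2, crate R6]
10. Warden goes back to the marsh camp with crate R2.  [the marsh camp: crate M2, crate R2 | the dry ground: crate K1, crate K3, crate K5, crate K6, crate R6]
11. Warden goes to the dry ground with crate M2 and crate R2.  [the marsh camp: — | the dry ground: crate K1, crate K3, crate K5, crate K6, crate M2, crate R2, crate R6]

11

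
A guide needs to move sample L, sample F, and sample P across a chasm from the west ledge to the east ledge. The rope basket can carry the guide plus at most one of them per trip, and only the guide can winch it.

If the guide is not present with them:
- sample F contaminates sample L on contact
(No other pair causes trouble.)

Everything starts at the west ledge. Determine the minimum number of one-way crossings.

Counting alone: the guide can take at most 1 across per trip to the east ledge, so moving all 3 needs at least 3 loaded trips out, with a return between consecutive ones — at least 5 crossings.
The plan below uses exactly 5 crossings, so it is optimal:
1. Guide goes to the east ledge with sample L.  [the west ledge: sample F, sample P | the east ledge: sample L]
2. Guide goes back to the west ledge alone.  [the west ledge: sample F, sample P | the east ledge: sample L]
3. Guide goes to the east ledge with sample P.  [the west ledge: sample F | the east ledge: sample L, sample P]
4. Guide goes back to the west ledge alone.  [the west ledge: sample F | the east ledge: sample L, sample P]
5. Guide goes to the east ledge with sample F.  [the west ledge: — | the east ledge: sample F, sample L, sample P]

5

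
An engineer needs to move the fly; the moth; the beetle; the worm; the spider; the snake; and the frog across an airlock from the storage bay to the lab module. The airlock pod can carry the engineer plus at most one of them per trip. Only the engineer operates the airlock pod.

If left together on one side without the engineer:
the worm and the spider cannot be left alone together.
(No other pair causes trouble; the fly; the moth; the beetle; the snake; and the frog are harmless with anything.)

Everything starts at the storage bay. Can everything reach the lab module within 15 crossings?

Yes — this plan uses 13 crossings (≤ 15):
1. Engineer goes to the lab module with the worm.
2. Engineer goes back to the storage bay alone.
3. Engineer goes to the lab module with the fly.
4. Engineer goes back to the storage bay alone.
5. Engineer goes to the lab module with the moth.
6. Engineer goes back to the storage bay alone.
7. Engineer goes to the lab module with the beetle.
8. Engineer goes back to the storage bay alone.
9. Engineer goes to the lab module with the snake.
10. Engineer goes back to the storage bay alone.
11. Engineer goes to the lab module with the frog.
12. Engineer goes back to the storage bay alone.
13. Engineer goes to the lab module with the spider.

Yes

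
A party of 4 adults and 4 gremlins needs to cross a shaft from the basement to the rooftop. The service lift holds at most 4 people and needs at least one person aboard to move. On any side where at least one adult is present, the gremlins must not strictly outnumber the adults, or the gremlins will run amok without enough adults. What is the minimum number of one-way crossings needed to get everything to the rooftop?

Counting alone: each trip to the rooftop takes at most 4 across and each return brings at least 1 back, so after t trips out (and t−1 returns) at most 4t − (t−1) of the 8 are across; that first reaches 8 at t = 3, so at least 5 crossings are needed.
The plan below uses exactly 5 crossings, so it is optimal:
1. 2 gremlins → the rooftop.  (the basement: 4A 2G; the rooftop: 0A 2G)
2. 1 gremlin ← the basement.  (the basement: 4A 3G; the rooftop: 0A 1G)
3. 4 adults → the rooftop.  (the basement: 0A 3G; the rooftop: 4A 1G)
4. 1 gremlin ← the basement.  (the basement: 0A 4G; the rooftop: 4A 0G)
5. 4 gremlins → the rooftop.  (the basement: 0A 0G; the rooftop: 4A 4G)

5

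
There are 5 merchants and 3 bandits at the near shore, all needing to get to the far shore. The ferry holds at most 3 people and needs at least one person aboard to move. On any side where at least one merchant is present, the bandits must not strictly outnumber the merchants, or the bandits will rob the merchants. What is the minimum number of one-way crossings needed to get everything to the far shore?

7

Counting alone: each trip to the far shore takes at most 3 across and each return brings at least 1 back, so after t trips out (and t−1 returns) at most 3t − (t−1) of the 8 are across; that first reaches 8 at t = 4, so at least 7 crossings are needed.
The plan below uses exactly 7 crossings, so it is optimal:
1. 2 bandits → the far shore.  (the near shore: 5M 1B; the far shore: 0M 2B)
2. 1 bandit ← the near shore.  (the near shore: 5M 2B; the far shore: 0M 1B)
3. 2 merchants and 1 bandit → the far shore.  (the near shore: 3M 1B; the far shore: 2M 2B)
4. 1 bandit ← the near shore.  (the near shore: 3M 2B; the far shore: 2M 1B)
5. 1 merchant and 2 bandits → the far shore.  (the near shore: 2M 0B; the far shore: 3M 3B)
6. 1 bandit ← the near shore.  (the near shore: 2M 1B; the far shore: 3M 2B)
7. 2 merchants and 1 bandit → the far shore.  (the near shore: 0M 0B; the far shore: 5M 3B)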